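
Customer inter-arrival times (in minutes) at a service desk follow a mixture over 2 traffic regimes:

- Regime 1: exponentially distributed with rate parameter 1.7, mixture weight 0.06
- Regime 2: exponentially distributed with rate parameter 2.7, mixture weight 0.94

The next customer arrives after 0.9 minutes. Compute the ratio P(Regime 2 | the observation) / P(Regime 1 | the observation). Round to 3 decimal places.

Only the two components matter; the odds are (π_i f_i(x)) / (π_j f_j(x)).
Component likelihoods at x = 0.9 minutes:
  p_1 = 1.7·e^(−1.7·0.9) = 1.7·e^(−1.5300) = 0.368111
  p_2 = 2.7·e^(−2.7·0.9) = 2.7·e^(−2.4300) = 0.237699
Odds = (0.94/0.06) × (0.237699/0.368111) = 15.6667 × 0.645728 ≈ 10.116

10.116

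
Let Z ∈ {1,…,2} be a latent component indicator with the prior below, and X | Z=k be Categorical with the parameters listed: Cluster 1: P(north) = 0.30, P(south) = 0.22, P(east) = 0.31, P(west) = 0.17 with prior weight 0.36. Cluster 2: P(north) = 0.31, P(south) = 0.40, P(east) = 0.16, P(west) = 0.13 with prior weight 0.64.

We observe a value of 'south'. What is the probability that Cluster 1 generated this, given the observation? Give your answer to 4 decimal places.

By Bayes' theorem, P(k | x) = π_k f_k(x) / Σ_j π_j f_j(x).
Evaluate each component's likelihood at the observed value:
  p_1 = 0.22
  p_2 = 0.4
Unnormalised posteriors:
  π_1·p_1 = 0.36 × 0.22 = 0.0792
  π_2·p_2 = 0.64 × 0.4 = 0.256
Normaliser: 0.0792 + 0.256 = 0.3352
Responsibility of Cluster 1: 0.0792 / 0.3352 ≈ 0.2363

0.2363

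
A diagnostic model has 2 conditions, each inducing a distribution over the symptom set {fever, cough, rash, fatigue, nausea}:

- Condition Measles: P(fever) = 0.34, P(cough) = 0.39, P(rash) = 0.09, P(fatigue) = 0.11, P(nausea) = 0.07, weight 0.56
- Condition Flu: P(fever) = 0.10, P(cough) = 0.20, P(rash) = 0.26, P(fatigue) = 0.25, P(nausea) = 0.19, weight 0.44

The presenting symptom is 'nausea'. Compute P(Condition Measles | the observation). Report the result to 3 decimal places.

The responsibility of component k is π_k f_k(x) divided by Σ_j π_j f_j(x).
Component likelihoods at x = 'nausea':
  f_Measles = 0.07
  f_Flu = 0.19
Prior × likelihood for each component:
  π_Measles·f_Measles = 0.56 × 0.07 = 0.0392
  π_Flu·f_Flu = 0.44 × 0.19 = 0.0836
Evidence: 0.0392 + 0.0836 = 0.1228
Responsibility of Condition Measles: 0.0392 / 0.1228 ≈ 0.319

0.319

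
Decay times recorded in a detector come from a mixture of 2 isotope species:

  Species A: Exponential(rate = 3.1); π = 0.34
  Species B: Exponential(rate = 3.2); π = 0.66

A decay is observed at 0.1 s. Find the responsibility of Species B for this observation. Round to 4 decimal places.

Apply Bayes' rule: the posterior for each component is proportional to its prior times its likelihood at x.
Evaluate each component's likelihood at the observed value:
  L_A = 3.1·e^(−3.1·0.1) = 3.1·e^(−0.3100) = 2.27369
  L_B = 3.2·e^(−3.2·0.1) = 3.2·e^(−0.3200) = 2.32368
Unnormalised posteriors:
  w_A·L_A = 0.34 × 2.27369 = 0.773053
  w_B·L_B = 0.66 × 2.32368 = 1.53363
Sum: 0.773053 + 1.53363 = 2.30668
P(Species B | data) = 1.53363 / 2.30668 ≈ 0.6649

0.6649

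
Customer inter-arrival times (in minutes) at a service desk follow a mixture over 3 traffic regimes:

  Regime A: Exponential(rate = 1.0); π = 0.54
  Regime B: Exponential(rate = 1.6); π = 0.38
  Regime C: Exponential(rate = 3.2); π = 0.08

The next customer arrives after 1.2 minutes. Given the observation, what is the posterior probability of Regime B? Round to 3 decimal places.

0.346

By Bayes' theorem, P(k | x) = π_k f_k(x) / Σ_j π_j f_j(x).
Component likelihoods at x = 1.2 minutes:
  p_A = 0.301194
  p_B = 0.234571
  p_C = 0.0687795
Prior × likelihood for each component:
  π_A·p_A = 0.54 × 0.301194 = 0.162645
  π_B·p_B = 0.38 × 0.234571 = 0.089137
  π_C·p_C = 0.08 × 0.0687795 = 0.00550236
Sum: 0.162645 + 0.089137 + 0.00550236 = 0.257284
Responsibility of Regime B: 0.089137 / 0.257284 ≈ 0.346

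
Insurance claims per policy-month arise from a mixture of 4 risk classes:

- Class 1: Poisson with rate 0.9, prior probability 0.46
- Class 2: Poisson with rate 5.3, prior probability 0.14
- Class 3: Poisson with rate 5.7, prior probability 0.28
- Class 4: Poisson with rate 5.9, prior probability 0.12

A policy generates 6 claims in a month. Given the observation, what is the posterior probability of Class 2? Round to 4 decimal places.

0.2515

Posterior ∝ prior × likelihood, so P(k | x) ∝ w_k f_k(x); normalise over all components.
Component likelihoods at x = 6 claims:
  L_1 = e^(−0.9)·0.9^6/6! = 0.000300094
  L_2 = e^(−5.3)·5.3^6/6! = 0.15366
  L_3 = e^(−5.7)·5.7^6/6! = 0.159382
  L_4 = e^(−5.9)·5.9^6/6! = 0.160488
Multiply by the mixture weights:
  w_1·L_1 = 0.46 × 0.000300094 = 0.000138043
  w_2·L_2 = 0.14 × 0.15366 = 0.0215125
  w_3·L_3 = 0.28 × 0.159382 = 0.0446268
  w_4·L_4 = 0.12 × 0.160488 = 0.0192585
Normaliser: 0.000138043 + 0.0215125 + 0.0446268 + 0.0192585 = 0.0855359
P(Class 2 | 6 claims) = 0.0215125 / 0.0855359 ≈ 0.2515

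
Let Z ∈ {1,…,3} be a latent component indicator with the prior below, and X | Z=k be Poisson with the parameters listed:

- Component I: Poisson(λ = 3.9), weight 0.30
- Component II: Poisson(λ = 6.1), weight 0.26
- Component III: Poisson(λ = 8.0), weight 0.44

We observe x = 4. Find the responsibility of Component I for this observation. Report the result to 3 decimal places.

0.499

By Bayes' theorem, P(k | x) = w_k f_k(x) / Σ_j w_j f_j(x).
Evaluate each component's likelihood at the observed value:
  p_I = 0.195119
  p_II = 0.129393
  p_III = 0.0572523
Unnormalised posteriors:
  w_I·p_I = 0.30 × 0.195119 = 0.0585356
  w_II·p_II = 0.26 × 0.129393 = 0.0336423
  w_III·p_III = 0.44 × 0.0572523 = 0.025191
Denominator: 0.0585356 + 0.0336423 + 0.025191 = 0.117369
P(Component I | x) ≈ 0.499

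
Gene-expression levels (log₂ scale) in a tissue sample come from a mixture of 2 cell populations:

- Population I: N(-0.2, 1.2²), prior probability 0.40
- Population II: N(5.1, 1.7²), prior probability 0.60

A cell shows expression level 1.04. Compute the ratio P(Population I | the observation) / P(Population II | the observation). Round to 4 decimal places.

Since P(k|x) ∝ π_k f_k(x), the posterior odds are π_i f_i(x) / (π_j f_j(x)).
Normal densities:
  p_I = 0.194923
  p_II = 0.0135496
Posterior odds = (π_I·p_I) / (π_II·p_II) = (0.40·0.194923) / (0.60·0.0135496) = 0.0779693 / 0.00812974 ≈ 9.5906

9.5906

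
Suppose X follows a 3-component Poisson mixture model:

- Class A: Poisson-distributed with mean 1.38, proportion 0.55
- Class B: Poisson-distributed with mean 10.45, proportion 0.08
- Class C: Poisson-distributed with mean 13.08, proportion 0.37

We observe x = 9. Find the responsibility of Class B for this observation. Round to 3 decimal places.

0.285

Posterior ∝ prior × likelihood, so P(k | x) ∝ π_k f_k(x); normalise over all components.
Component likelihoods at x = 9:
  f_A = e^(−1.38)·1.38^9/9! = 1.25841e-05
  f_B = e^(−10.45)·10.45^9/9! = 0.118551
  f_C = e^(−13.08)·13.08^9/9! = 0.0644369
Weight by the priors:
  π_A·f_A = 0.55 × 1.25841e-05 = 6.92126e-06
  π_B·f_B = 0.08 × 0.118551 = 0.0094841
  π_C·f_C = 0.37 × 0.0644369 = 0.0238417
Marginal: 6.92126e-06 + 0.0094841 + 0.0238417 = 0.0333327
P(Class B | 9) = 0.0094841 / 0.0333327 ≈ 0.285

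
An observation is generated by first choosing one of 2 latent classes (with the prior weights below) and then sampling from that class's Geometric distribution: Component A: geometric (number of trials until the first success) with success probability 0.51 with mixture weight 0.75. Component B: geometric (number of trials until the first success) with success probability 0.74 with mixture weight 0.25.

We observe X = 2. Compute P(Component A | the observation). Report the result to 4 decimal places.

0.7958

Apply Bayes' rule: the posterior for each component is proportional to its prior times its likelihood at x.
Geometric probabilities:
  L_A = 0.2499
  L_B = 0.1924
Prior × likelihood for each component:
  π_A·L_A = 0.75 × 0.2499 = 0.187425
  π_B·L_B = 0.25 × 0.1924 = 0.0481
Evidence: 0.187425 + 0.0481 = 0.235525
Responsibility of Component A: 0.187425 / 0.235525 ≈ 0.7958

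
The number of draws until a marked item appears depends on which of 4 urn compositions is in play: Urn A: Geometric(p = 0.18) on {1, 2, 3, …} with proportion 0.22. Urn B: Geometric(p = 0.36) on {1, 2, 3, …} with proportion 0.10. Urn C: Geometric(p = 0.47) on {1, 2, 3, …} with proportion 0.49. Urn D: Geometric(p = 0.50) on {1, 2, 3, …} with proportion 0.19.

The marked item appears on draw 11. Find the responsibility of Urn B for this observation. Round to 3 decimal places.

0.065

The responsibility of component k is w_k f_k(x) divided by Σ_j w_j f_j(x).
Component likelihoods at x = 11:
  p_A = 0.0247406
  p_B = 0.00415052
  p_C = 0.000821971
  p_D = 0.000488281
Multiply by the mixture weights:
  w_A·p_A = 0.22 × 0.0247406 = 0.00544294
  w_B·p_B = 0.10 × 0.00415052 = 0.000415052
  w_C·p_C = 0.49 × 0.000821971 = 0.000402766
  w_D·p_D = 0.19 × 0.000488281 = 9.27734e-05
Denominator: 0.00544294 + 0.000415052 + 0.000402766 + 9.27734e-05 = 0.00635353
P(Urn B | 11) = 0.000415052 / 0.00635353 ≈ 0.065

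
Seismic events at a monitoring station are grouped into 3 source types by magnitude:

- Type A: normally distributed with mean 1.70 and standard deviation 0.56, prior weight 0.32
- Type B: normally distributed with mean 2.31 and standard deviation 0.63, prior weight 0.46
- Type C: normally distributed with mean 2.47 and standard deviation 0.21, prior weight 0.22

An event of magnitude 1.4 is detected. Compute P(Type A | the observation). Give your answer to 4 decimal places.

Apply Bayes' rule: the posterior for each component is proportional to its prior times its likelihood at x.
Component likelihoods at x = 1.4:
  f_A = (1/(0.56·√(2π)))·exp(−(1.4−1.70)²/(2·0.56²)) = 0.712397·exp(-0.14349) = 0.617167
  f_B = (1/(0.63·√(2π)))·exp(−(1.4−2.31)²/(2·0.63²)) = 0.633242·exp(-1.04321) = 0.223105
  f_C = (1/(0.21·√(2π)))·exp(−(1.4−2.47)²/(2·0.21²)) = 1.899725·exp(-12.98073) = 4.37757e-06
Unnormalised posteriors:
  π_A·f_A = 0.32 × 0.617167 = 0.197494
  π_B·f_B = 0.46 × 0.223105 = 0.102628
  π_C·f_C = 0.22 × 4.37757e-06 = 9.63066e-07
Evidence: 0.197494 + 0.102628 + 9.63066e-07 = 0.300123
P(Type A | the observation) = 0.197494 / 0.300123 ≈ 0.6580

0.6580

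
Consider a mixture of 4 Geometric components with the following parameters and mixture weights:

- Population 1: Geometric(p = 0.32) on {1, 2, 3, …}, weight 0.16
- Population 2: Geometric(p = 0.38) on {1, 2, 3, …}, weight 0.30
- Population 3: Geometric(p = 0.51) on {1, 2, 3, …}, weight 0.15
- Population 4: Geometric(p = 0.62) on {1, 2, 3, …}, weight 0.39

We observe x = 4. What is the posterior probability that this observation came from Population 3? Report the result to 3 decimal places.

0.137

P(component k | x) = P(Z=k)·f_k(x) / marginal(x), where marginal(x) = Σ_j P(Z=j)·f_j(x).
Evaluate each component's likelihood at the observed value:
  p_1 = 0.32·(1−0.32)^3 = 0.32·0.314432 = 0.100618
  p_2 = 0.38·(1−0.38)^3 = 0.38·0.238328 = 0.0905646
  p_3 = 0.51·(1−0.51)^3 = 0.51·0.117649 = 0.060001
  p_4 = 0.62·(1−0.62)^3 = 0.62·0.054872 = 0.0340206
Prior × likelihood for each component:
  P(Z=1)·p_1 = 0.16 × 0.100618 = 0.0160989
  P(Z=2)·p_2 = 0.30 × 0.0905646 = 0.0271694
  P(Z=3)·p_3 = 0.15 × 0.060001 = 0.00900015
  P(Z=4)·p_4 = 0.39 × 0.0340206 = 0.013268
Evidence: 0.0160989 + 0.0271694 + 0.00900015 + 0.013268 = 0.0655365
P(Population 3 | the observation) ≈ 0.137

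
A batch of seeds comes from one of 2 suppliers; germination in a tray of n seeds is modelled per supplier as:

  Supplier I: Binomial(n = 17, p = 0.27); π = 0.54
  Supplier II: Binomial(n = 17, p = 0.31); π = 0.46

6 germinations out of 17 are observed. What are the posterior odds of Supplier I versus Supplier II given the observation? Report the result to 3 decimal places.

0.952

Posterior odds = (w_i f_i(x)) / (w_j f_j(x)); the normalising sum cancels.
Binomial probabilities:
  f_I = C(17,6)·0.27^6·0.73^11 = 12376·0.00038742·0.0313727 = 0.150423
  f_II = C(17,6)·0.31^6·0.69^11 = 12376·0.000887504·0.0168787 = 0.185392
Posterior odds = (w_I·f_I) / (w_II·f_II) = (0.54·0.150423) / (0.46·0.185392) = 0.0812284 / 0.0852802 ≈ 0.952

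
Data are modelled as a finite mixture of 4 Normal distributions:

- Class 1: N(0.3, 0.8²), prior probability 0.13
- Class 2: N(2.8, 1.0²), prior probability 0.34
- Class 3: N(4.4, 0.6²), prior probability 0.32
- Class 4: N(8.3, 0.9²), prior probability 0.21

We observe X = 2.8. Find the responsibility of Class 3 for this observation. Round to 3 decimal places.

0.043

Apply Bayes' rule: the posterior for each component is proportional to its prior times its likelihood at x.
Evaluate each component's likelihood at the observed value:
  p_1 = (1/(0.8·√(2π)))·exp(−(2.8−0.3)²/(2·0.8²)) = 0.498678·exp(-4.88281) = 0.00377782
  p_2 = (1/(1.0·√(2π)))·exp(−(2.8−2.8)²/(2·1.0²)) = 0.398942·exp(-0.00000) = 0.398942
  p_3 = (1/(0.6·√(2π)))·exp(−(2.8−4.4)²/(2·0.6²)) = 0.664904·exp(-3.55556) = 0.0189933
  p_4 = (1/(0.9·√(2π)))·exp(−(2.8−8.3)²/(2·0.9²)) = 0.443269·exp(-18.67284) = 3.44474e-09
Weight by the priors:
  π_1·p_1 = 0.13 × 0.00377782 = 0.000491117
  π_2·p_2 = 0.34 × 0.398942 = 0.13564
  π_3·p_3 = 0.32 × 0.0189933 = 0.00607786
  π_4·p_4 = 0.21 × 3.44474e-09 = 7.23395e-10
Normaliser: 0.000491117 + 0.13564 + 0.00607786 + 7.23395e-10 = 0.142209
P(Class 3 | 2.8) = 0.00607786 / 0.142209 ≈ 0.043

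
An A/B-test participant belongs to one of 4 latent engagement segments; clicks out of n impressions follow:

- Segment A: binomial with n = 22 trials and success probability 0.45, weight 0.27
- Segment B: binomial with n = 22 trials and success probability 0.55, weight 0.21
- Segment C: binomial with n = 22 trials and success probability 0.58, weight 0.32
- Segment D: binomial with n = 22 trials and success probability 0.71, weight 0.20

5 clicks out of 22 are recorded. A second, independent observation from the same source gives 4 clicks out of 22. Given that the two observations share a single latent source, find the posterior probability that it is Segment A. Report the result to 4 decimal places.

0.9949

The responsibility of component k is P(Z=k) f_k(x) divided by Σ_j P(Z=j) f_j(x).
Since both observations come from the same component, the likelihood for component k is f_k(x₁)·f_k(x₂).
  p_A = [0.0187389] × [0.00636199] = 0.000119217
  p_B = [0.00168633] × [0.000383257] = 6.46299e-07
  p_C = [0.000680604] × [0.000136903] = 9.31769e-08
  p_D = [3.44806e-06] × [3.91212e-07] = 1.34892e-12
Prior × likelihood for each component:
  P(Z=A)·p_A = 0.27 × 0.000119217 = 3.21886e-05
  P(Z=B)·p_B = 0.21 × 6.46299e-07 = 1.35723e-07
  P(Z=C)·p_C = 0.32 × 9.31769e-08 = 2.98166e-08
  P(Z=D)·p_D = 0.20 × 1.34892e-12 = 2.69784e-13
Denominator: 3.21886e-05 + 1.35723e-07 + 2.98166e-08 + 2.69784e-13 = 3.23541e-05
Responsibility of Segment A: 3.21886e-05 / 3.23541e-05 ≈ 0.9949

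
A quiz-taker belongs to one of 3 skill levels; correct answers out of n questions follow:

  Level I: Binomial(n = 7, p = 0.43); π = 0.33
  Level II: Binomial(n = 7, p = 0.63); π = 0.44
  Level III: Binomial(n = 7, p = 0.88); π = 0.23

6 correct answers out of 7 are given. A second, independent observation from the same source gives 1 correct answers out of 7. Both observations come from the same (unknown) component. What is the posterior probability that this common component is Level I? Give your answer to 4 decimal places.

0.5154

By Bayes' theorem, P(k | x) = w_k f_k(x) / Σ_j w_j f_j(x).
Since both observations come from the same component, the likelihood for component k is f_k(x₁)·f_k(x₂).
  p_I = [C(7,6)·0.43^6·0.57^1 = 7·0.00632136·0.57 = 0.0252222] × [0.103232] = 0.00260375
  p_II = [C(7,6)·0.63^6·0.37^1 = 7·0.0625235·0.37 = 0.161936] × [0.0113149] = 0.00183228
  p_III = [C(7,6)·0.88^6·0.12^1 = 7·0.464404·0.12 = 0.390099] × [1.83937e-05] = 7.17536e-06
Prior × likelihood for each component:
  w_I·p_I = 0.33 × 0.00260375 = 0.000859237
  w_II·p_II = 0.44 × 0.00183228 = 0.000806203
  w_III·p_III = 0.23 × 7.17536e-06 = 1.65033e-06
Sum: 0.000859237 + 0.000806203 + 1.65033e-06 = 0.00166709
Responsibility of Level I: 0.000859237 / 0.00166709 ≈ 0.5154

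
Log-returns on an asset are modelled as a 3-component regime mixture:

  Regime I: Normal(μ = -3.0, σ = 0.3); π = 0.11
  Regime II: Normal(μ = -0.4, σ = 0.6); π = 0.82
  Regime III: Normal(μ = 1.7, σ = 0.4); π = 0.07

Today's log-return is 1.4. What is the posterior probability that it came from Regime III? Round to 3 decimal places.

0.897

Apply Bayes' rule: the posterior for each component is proportional to its prior times its likelihood at x.
Component likelihoods at x = 1.4:
  f_I = 2.58824e-47
  f_II = 0.00738641
  f_III = 0.752844
Prior × likelihood for each component:
  w_I·f_I = 0.11 × 2.58824e-47 = 2.84706e-48
  w_II·f_II = 0.82 × 0.00738641 = 0.00605686
  w_III·f_III = 0.07 × 0.752844 = 0.0526991
Evidence: 2.84706e-48 + 0.00605686 + 0.0526991 = 0.0587559
P(Regime III | data) = 0.0526991 / 0.0587559 ≈ 0.897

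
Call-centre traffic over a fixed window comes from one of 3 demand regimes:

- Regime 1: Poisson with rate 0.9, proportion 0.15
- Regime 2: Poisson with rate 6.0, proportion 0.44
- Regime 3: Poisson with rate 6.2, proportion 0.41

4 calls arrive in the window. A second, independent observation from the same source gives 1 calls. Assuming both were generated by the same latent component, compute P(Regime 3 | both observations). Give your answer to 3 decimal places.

0.303

P(component k | x) = w_k·f_k(x) / marginal(x), where marginal(x) = Σ_j w_j·f_j(x).
Since both observations come from the same component, the likelihood for component k is f_k(x₁)·f_k(x₂).
  L_1 = [e^(−0.9)·0.9^4/4! = 0.0111146] × [0.365913] = 0.00406697
  L_2 = [e^(−6.0)·6.0^4/4! = 0.133853] × [0.0148725] = 0.00199072
  L_3 = [e^(−6.2)·6.2^4/4! = 0.124948] × [0.0125825] = 0.00157216
Unnormalised posteriors:
  w_1·L_1 = 0.15 × 0.00406697 = 0.000610046
  w_2·L_2 = 0.44 × 0.00199072 = 0.000875919
  w_3·L_3 = 0.41 × 0.00157216 = 0.000644584
Evidence: 0.000610046 + 0.000875919 + 0.000644584 = 0.00213055
P(Regime 3 | data) = 0.000644584 / 0.00213055 ≈ 0.303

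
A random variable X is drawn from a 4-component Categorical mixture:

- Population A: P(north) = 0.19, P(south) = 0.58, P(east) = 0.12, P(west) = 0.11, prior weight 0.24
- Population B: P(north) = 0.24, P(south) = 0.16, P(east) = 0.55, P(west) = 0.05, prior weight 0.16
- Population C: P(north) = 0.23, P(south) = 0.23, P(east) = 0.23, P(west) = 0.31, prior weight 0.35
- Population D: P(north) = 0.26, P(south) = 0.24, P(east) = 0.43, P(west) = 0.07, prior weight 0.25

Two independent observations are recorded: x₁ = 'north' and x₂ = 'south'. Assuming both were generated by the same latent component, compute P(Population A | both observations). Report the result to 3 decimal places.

By Bayes' theorem, P(k | x) = P(Z=k) f_k(x) / Σ_j P(Z=j) f_j(x).
Since both observations come from the same component, the likelihood for component k is f_k(x₁)·f_k(x₂).
  f_A = [P(north | comp) = 0.19] × [0.58] = 0.1102
  f_B = [P(north | comp) = 0.24] × [0.16] = 0.0384
  f_C = [P(north | comp) = 0.23] × [0.23] = 0.0529
  f_D = [P(north | comp) = 0.26] × [0.24] = 0.0624
Unnormalised posteriors:
  P(Z=A)·f_A = 0.24 × 0.1102 = 0.026448
  P(Z=B)·f_B = 0.16 × 0.0384 = 0.006144
  P(Z=C)·f_C = 0.35 × 0.0529 = 0.018515
  P(Z=D)·f_D = 0.25 × 0.0624 = 0.0156
Denominator: 0.026448 + 0.006144 + 0.018515 + 0.0156 = 0.066707
P(Population A | data) ≈ 0.396

0.396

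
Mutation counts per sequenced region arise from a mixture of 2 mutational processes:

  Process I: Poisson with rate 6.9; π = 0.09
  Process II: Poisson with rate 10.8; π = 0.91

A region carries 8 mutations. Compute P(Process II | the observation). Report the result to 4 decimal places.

0.8806

Apply Bayes' rule: the posterior for each component is proportional to its prior times its likelihood at x.
Poisson probabilities:
  p_I = 0.128422
  p_II = 0.093646
Multiply by the mixture weights:
  π_I·p_I = 0.09 × 0.128422 = 0.011558
  π_II·p_II = 0.91 × 0.093646 = 0.0852178
Denominator: 0.011558 + 0.0852178 = 0.0967758
So the posterior for Process II is 0.0852178 / 0.0967758 ≈ 0.8806.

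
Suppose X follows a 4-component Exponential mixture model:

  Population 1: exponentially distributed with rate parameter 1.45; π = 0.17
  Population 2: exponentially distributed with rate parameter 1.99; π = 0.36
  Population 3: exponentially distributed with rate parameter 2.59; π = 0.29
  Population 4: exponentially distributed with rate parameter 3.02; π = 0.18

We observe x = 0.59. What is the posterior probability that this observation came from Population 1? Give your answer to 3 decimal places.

Posterior ∝ prior × likelihood, so P(k | x) ∝ w_k f_k(x); normalise over all components.
Component likelihoods at x = 0.59:
  f_1 = 0.616352
  f_2 = 0.615103
  f_3 = 0.561894
  f_4 = 0.508371
Multiply by the mixture weights:
  w_1·f_1 = 0.17 × 0.616352 = 0.10478
  w_2·f_2 = 0.36 × 0.615103 = 0.221437
  w_3·f_3 = 0.29 × 0.561894 = 0.162949
  w_4·f_4 = 0.18 × 0.508371 = 0.0915068
Denominator: 0.10478 + 0.221437 + 0.162949 + 0.0915068 = 0.580673
So the posterior for Population 1 is 0.10478 / 0.580673 ≈ 0.180.

0.180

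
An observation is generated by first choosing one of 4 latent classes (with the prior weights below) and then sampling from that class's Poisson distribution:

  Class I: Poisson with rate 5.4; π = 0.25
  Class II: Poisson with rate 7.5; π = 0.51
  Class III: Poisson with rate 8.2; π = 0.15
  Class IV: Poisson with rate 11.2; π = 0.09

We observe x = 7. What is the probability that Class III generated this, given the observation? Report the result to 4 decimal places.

0.1562

Posterior ∝ prior × likelihood, so P(k | x) ∝ π_k f_k(x); normalise over all components.
Poisson probabilities:
  L_I = 0.119987
  L_II = 0.146484
  L_III = 0.135848
  L_IV = 0.0599788
Weight by the priors:
  π_I·L_I = 0.25 × 0.119987 = 0.0299968
  π_II·L_II = 0.51 × 0.146484 = 0.0747068
  π_III·L_III = 0.15 × 0.135848 = 0.0203771
  π_IV·L_IV = 0.09 × 0.0599788 = 0.00539809
Sum: 0.0299968 + 0.0747068 + 0.0203771 + 0.00539809 = 0.130479
So the posterior for Class III is 0.0203771 / 0.130479 ≈ 0.1562.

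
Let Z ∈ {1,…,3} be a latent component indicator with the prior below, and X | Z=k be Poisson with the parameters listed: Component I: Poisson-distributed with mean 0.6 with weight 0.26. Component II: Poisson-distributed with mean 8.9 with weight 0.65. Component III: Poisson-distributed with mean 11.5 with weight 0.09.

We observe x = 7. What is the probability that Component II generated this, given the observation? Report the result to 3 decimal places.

The responsibility of component k is P(Z=k) f_k(x) divided by Σ_j P(Z=j) f_j(x).
Component likelihoods at x = 7:
  L_I = e^(−0.6)·0.6^7/7! = 3.04826e-06
  L_II = e^(−8.9)·8.9^7/7! = 0.119696
  L_III = e^(−11.5)·11.5^7/7! = 0.0534648
Prior × likelihood for each component:
  P(Z=I)·L_I = 0.26 × 3.04826e-06 = 7.92547e-07
  P(Z=II)·L_II = 0.65 × 0.119696 = 0.0778022
  P(Z=III)·L_III = 0.09 × 0.0534648 = 0.00481183
Evidence: 7.92547e-07 + 0.0778022 + 0.00481183 = 0.0826148
Responsibility of Component II: 0.0778022 / 0.0826148 ≈ 0.942

0.942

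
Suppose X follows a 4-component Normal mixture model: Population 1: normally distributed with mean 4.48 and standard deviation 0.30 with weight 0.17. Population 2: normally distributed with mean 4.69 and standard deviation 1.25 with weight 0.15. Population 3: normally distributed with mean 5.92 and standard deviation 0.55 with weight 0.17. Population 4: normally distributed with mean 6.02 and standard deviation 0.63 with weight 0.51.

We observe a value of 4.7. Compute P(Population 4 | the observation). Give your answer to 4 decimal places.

0.1346

The responsibility of component k is π_k f_k(x) divided by Σ_j π_j f_j(x).
Normal densities:
  p_1 = 1.01628
  p_2 = 0.319144
  p_3 = 0.06196
  p_4 = 0.0705161
Unnormalised posteriors:
  π_1·p_1 = 0.17 × 1.01628 = 0.172767
  π_2·p_2 = 0.15 × 0.319144 = 0.0478715
  π_3·p_3 = 0.17 × 0.06196 = 0.0105332
  π_4·p_4 = 0.51 × 0.0705161 = 0.0359632
Evidence: 0.172767 + 0.0478715 + 0.0105332 + 0.0359632 = 0.267135
P(Population 4 | 4.7) ≈ 0.1346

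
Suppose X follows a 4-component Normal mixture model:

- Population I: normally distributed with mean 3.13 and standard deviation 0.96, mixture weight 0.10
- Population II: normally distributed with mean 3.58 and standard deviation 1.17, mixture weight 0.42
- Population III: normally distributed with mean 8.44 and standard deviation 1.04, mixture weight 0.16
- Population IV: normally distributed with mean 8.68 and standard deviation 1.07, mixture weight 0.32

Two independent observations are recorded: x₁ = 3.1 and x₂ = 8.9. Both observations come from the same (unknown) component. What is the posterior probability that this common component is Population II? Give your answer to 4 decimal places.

Posterior ∝ prior × likelihood, so P(k | x) ∝ P(Z=k) f_k(x); normalise over all components.
Since both observations come from the same component, the likelihood for component k is f_k(x₁)·f_k(x₂).
  L_I = [(1/(0.96·√(2π)))·exp(−(3.1−3.13)²/(2·0.96²)) = 0.415565·exp(-0.00049) = 0.415362] × [5.94526e-09] = 2.46944e-09
  L_II = [(1/(1.17·√(2π)))·exp(−(3.1−3.58)²/(2·1.17²)) = 0.340976·exp(-0.08416) = 0.313456] × [1.10444e-05] = 3.46193e-06
  L_III = [(1/(1.04·√(2π)))·exp(−(3.1−8.44)²/(2·1.04²)) = 0.383598·exp(-13.18214) = 7.22682e-07] × [0.347852] = 2.51387e-07
  L_IV = [(1/(1.07·√(2π)))·exp(−(3.1−8.68)²/(2·1.07²)) = 0.372843·exp(-13.59787) = 4.63497e-07] × [0.365045] = 1.69197e-07
Unnormalised posteriors:
  P(Z=I)·L_I = 0.10 × 2.46944e-09 = 2.46944e-10
  P(Z=II)·L_II = 0.42 × 3.46193e-06 = 1.45401e-06
  P(Z=III)·L_III = 0.16 × 2.51387e-07 = 4.02218e-08
  P(Z=IV)·L_IV = 0.32 × 1.69197e-07 = 5.41431e-08
Marginal: 2.46944e-10 + 1.45401e-06 + 4.02218e-08 + 5.41431e-08 = 1.54862e-06
So the posterior for Population II is 1.45401e-06 / 1.54862e-06 ≈ 0.9389.

0.9389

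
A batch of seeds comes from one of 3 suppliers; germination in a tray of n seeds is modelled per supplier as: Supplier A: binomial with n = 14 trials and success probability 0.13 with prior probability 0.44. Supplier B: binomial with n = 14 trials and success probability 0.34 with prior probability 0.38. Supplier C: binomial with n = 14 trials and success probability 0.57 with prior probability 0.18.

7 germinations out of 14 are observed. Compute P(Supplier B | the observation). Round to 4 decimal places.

By Bayes' theorem, P(k | x) = π_k f_k(x) / Σ_j π_j f_j(x).
Binomial probabilities:
  L_A = 0.000812429
  L_B = 0.0983348
  L_C = 0.182369
Multiply by the mixture weights:
  π_A·L_A = 0.44 × 0.000812429 = 0.000357469
  π_B·L_B = 0.38 × 0.0983348 = 0.0373672
  π_C·L_C = 0.18 × 0.182369 = 0.0328264
Normaliser: 0.000357469 + 0.0373672 + 0.0328264 = 0.0705511
Responsibility of Supplier B: 0.0373672 / 0.0705511 ≈ 0.5296

0.5296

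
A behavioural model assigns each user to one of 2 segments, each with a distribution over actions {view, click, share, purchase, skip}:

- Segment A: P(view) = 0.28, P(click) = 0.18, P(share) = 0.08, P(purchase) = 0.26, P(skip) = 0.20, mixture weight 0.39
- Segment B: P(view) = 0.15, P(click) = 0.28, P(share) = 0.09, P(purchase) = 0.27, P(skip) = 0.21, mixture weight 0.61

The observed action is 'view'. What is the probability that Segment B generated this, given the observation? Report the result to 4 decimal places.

0.4559

Apply Bayes' rule: the posterior for each component is proportional to its prior times its likelihood at x.
Component likelihoods at x = 'view':
  p_A = P(view | comp) = 0.28
  p_B = P(view | comp) = 0.15
Prior × likelihood for each component:
  π_A·p_A = 0.39 × 0.28 = 0.1092
  π_B·p_B = 0.61 × 0.15 = 0.0915
Marginal: 0.1092 + 0.0915 = 0.2007
P(Segment B | data) = 0.0915 / 0.2007 ≈ 0.4559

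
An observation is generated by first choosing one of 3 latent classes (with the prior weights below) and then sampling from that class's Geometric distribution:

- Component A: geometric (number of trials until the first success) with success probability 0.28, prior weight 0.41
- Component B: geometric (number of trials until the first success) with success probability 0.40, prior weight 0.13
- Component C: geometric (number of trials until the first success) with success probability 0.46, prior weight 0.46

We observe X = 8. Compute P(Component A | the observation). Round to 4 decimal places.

0.7286

Apply Bayes' rule: the posterior for each component is proportional to its prior times its likelihood at x.
Geometric probabilities:
  L_A = 0.0280857
  L_B = 0.0111974
  L_C = 0.00615906
Multiply by the mixture weights:
  π_A·L_A = 0.41 × 0.0280857 = 0.0115151
  π_B·L_B = 0.13 × 0.0111974 = 0.00145567
  π_C·L_C = 0.46 × 0.00615906 = 0.00283317
Marginal: 0.0115151 + 0.00145567 + 0.00283317 = 0.015804
P(Component A | data) = 0.0115151 / 0.015804 ≈ 0.7286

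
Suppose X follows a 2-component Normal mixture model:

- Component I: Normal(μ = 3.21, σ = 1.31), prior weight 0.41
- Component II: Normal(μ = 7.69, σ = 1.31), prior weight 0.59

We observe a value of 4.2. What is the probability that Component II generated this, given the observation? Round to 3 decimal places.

0.052

The responsibility of component k is P(Z=k) f_k(x) divided by Σ_j P(Z=j) f_j(x).
Component likelihoods at x = 4.2:
  L_I = 0.228887
  L_II = 0.00875843
Weight by the priors:
  P(Z=I)·L_I = 0.41 × 0.228887 = 0.0938438
  P(Z=II)·L_II = 0.59 × 0.00875843 = 0.00516747
Sum: 0.0938438 + 0.00516747 = 0.0990112
P(Component II | x) = 0.00516747 / 0.0990112 ≈ 0.052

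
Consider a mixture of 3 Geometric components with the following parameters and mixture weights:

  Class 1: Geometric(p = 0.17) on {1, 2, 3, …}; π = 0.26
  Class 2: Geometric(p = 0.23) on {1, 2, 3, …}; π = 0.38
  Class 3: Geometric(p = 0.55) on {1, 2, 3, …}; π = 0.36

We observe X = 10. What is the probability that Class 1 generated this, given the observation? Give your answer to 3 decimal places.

0.494

P(component k | x) = w_k·f_k(x) / marginal(x), where marginal(x) = Σ_j w_j·f_j(x).
Component likelihoods at x = 10:
  f_1 = 0.0317798
  f_2 = 0.0218849
  f_3 = 0.000416174
Multiply by the mixture weights:
  w_1·f_1 = 0.26 × 0.0317798 = 0.00826276
  w_2·f_2 = 0.38 × 0.0218849 = 0.00831626
  w_3·f_3 = 0.36 × 0.000416174 = 0.000149823
Denominator: 0.00826276 + 0.00831626 + 0.000149823 = 0.0167288
P(Class 1 | 10) = 0.00826276 / 0.0167288 ≈ 0.494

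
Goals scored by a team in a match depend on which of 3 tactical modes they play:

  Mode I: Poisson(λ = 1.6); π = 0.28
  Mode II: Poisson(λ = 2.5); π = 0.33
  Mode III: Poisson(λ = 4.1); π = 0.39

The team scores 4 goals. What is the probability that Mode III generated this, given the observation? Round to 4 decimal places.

The responsibility of component k is w_k f_k(x) divided by Σ_j w_j f_j(x).
Evaluate each component's likelihood at the observed value:
  L_I = 0.0551312
  L_II = 0.133602
  L_III = 0.195127
Unnormalised posteriors:
  w_I·L_I = 0.28 × 0.0551312 = 0.0154367
  w_II·L_II = 0.33 × 0.133602 = 0.0440886
  w_III·L_III = 0.39 × 0.195127 = 0.0760994
Sum: 0.0154367 + 0.0440886 + 0.0760994 = 0.135625
P(Mode III | data) = 0.0760994 / 0.135625 ≈ 0.5611

0.5611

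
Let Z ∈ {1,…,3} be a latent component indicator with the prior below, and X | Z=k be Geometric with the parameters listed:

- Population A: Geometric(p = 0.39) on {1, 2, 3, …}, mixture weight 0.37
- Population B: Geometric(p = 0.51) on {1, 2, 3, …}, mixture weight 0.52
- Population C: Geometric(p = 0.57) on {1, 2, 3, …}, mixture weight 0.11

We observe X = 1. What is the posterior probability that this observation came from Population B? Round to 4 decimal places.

P(component k | x) = π_k·f_k(x) / marginal(x), where marginal(x) = Σ_j π_j·f_j(x).
Component likelihoods at x = 1:
  p_A = 0.39
  p_B = 0.51
  p_C = 0.57
Weight by the priors:
  π_A·p_A = 0.37 × 0.39 = 0.1443
  π_B·p_B = 0.52 × 0.51 = 0.2652
  π_C·p_C = 0.11 × 0.57 = 0.0627
Denominator: 0.1443 + 0.2652 + 0.0627 = 0.4722
P(Population B | data) = 0.2652 / 0.4722 ≈ 0.5616

0.5616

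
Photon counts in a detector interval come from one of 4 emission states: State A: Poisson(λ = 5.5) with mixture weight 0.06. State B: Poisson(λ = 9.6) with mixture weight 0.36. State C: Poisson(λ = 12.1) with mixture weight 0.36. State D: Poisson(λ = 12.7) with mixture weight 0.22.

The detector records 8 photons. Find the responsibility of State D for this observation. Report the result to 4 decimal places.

0.1361

Posterior ∝ prior × likelihood, so P(k | x) ∝ P(Z=k) f_k(x); normalise over all components.
Component likelihoods at x = 8 photons:
  L_A = 0.0848714
  L_B = 0.121178
  L_C = 0.0633577
  L_D = 0.0512117
Prior × likelihood for each component:
  P(Z=A)·L_A = 0.06 × 0.0848714 = 0.00509228
  P(Z=B)·L_B = 0.36 × 0.121178 = 0.0436239
  P(Z=C)·L_C = 0.36 × 0.0633577 = 0.0228088
  P(Z=D)·L_D = 0.22 × 0.0512117 = 0.0112666
Normaliser: 0.00509228 + 0.0436239 + 0.0228088 + 0.0112666 = 0.0827916
So the posterior for State D is 0.0112666 / 0.0827916 ≈ 0.1361.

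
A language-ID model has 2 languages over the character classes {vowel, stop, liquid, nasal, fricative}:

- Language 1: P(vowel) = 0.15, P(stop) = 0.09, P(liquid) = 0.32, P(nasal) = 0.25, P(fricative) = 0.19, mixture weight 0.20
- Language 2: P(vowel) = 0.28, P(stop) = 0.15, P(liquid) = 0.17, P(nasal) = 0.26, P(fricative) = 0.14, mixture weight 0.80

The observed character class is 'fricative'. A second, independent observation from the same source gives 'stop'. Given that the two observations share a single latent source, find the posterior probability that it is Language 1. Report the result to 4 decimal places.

0.1691

The responsibility of component k is π_k f_k(x) divided by Σ_j π_j f_j(x).
Since both observations come from the same component, the likelihood for component k is f_k(x₁)·f_k(x₂).
  f_1 = [P(fricative | comp) = 0.19] × [0.09] = 0.0171
  f_2 = [P(fricative | comp) = 0.14] × [0.15] = 0.021
Unnormalised posteriors:
  π_1·f_1 = 0.20 × 0.0171 = 0.00342
  π_2·f_2 = 0.80 × 0.021 = 0.0168
Evidence: 0.00342 + 0.0168 = 0.02022
P(Language 1 | x₁, x₂) ≈ 0.1691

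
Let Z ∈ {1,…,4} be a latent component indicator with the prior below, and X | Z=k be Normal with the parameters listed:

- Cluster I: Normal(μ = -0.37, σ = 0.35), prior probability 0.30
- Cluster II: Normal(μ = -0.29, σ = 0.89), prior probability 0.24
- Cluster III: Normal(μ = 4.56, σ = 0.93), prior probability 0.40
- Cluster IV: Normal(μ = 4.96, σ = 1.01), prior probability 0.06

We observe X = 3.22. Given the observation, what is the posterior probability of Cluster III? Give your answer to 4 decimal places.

By Bayes' theorem, P(k | x) = π_k f_k(x) / Σ_j π_j f_j(x).
Component likelihoods at x = 3.22:
  p_I = (1/(0.35·√(2π)))·exp(−(3.22−-0.37)²/(2·0.35²)) = 1.139835·exp(-52.60449) = 1.62556e-23
  p_II = (1/(0.89·√(2π)))·exp(−(3.22−-0.29)²/(2·0.89²)) = 0.448250·exp(-7.77686) = 0.000187963
  p_III = (1/(0.93·√(2π)))·exp(−(3.22−4.56)²/(2·0.93²)) = 0.428970·exp(-1.03804) = 0.151919
  p_IV = (1/(1.01·√(2π)))·exp(−(3.22−4.96)²/(2·1.01²)) = 0.394992·exp(-1.48397) = 0.0895587
Weight by the priors:
  π_I·p_I = 0.30 × 1.62556e-23 = 4.87667e-24
  π_II·p_II = 0.24 × 0.000187963 = 4.51112e-05
  π_III·p_III = 0.40 × 0.151919 = 0.0607677
  π_IV·p_IV = 0.06 × 0.0895587 = 0.00537352
Normaliser: 4.87667e-24 + 4.51112e-05 + 0.0607677 + 0.00537352 = 0.0661863
P(Cluster III | data) = 0.0607677 / 0.0661863 ≈ 0.9181

0.9181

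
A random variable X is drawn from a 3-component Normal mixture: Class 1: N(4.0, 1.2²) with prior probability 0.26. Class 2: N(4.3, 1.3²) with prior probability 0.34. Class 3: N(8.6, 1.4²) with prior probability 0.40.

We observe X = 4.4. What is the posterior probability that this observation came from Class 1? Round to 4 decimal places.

The responsibility of component k is w_k f_k(x) divided by Σ_j w_j f_j(x).
Component likelihoods at x = 4.4:
  L_1 = (1/(1.2·√(2π)))·exp(−(4.4−4.0)²/(2·1.2²)) = 0.332452·exp(-0.05556) = 0.314486
  L_2 = (1/(1.3·√(2π)))·exp(−(4.4−4.3)²/(2·1.3²)) = 0.306879·exp(-0.00296) = 0.305972
  L_3 = (1/(1.4·√(2π)))·exp(−(4.4−8.6)²/(2·1.4²)) = 0.284959·exp(-4.50000) = 0.00316561
Prior × likelihood for each component:
  w_1·L_1 = 0.26 × 0.314486 = 0.0817664
  w_2·L_2 = 0.34 × 0.305972 = 0.104031
  w_3·L_3 = 0.40 × 0.00316561 = 0.00126624
Evidence: 0.0817664 + 0.104031 + 0.00126624 = 0.187063
Responsibility of Class 1: 0.0817664 / 0.187063 ≈ 0.4371

0.4371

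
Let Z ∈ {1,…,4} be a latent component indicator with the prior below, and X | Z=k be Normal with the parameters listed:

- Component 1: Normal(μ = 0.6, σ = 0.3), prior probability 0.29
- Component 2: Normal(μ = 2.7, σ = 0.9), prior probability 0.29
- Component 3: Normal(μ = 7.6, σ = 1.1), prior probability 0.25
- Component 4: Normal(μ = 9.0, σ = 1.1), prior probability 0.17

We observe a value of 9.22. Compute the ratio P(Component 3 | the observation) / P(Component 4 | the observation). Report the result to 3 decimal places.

0.507

Posterior odds = (w_i f_i(x)) / (w_j f_j(x)); the normalising sum cancels.
Normal densities:
  L_1 = (1/(0.3·√(2π)))·exp(−(9.22−0.6)²/(2·0.3²)) = 1.329808·exp(-412.80222) = 7.01555e-180
  L_2 = (1/(0.9·√(2π)))·exp(−(9.22−2.7)²/(2·0.9²)) = 0.443269·exp(-26.24099) = 1.77972e-12
  L_3 = (1/(1.1·√(2π)))·exp(−(9.22−7.6)²/(2·1.1²)) = 0.362675·exp(-1.08446) = 0.122614
  L_4 = (1/(1.1·√(2π)))·exp(−(9.22−9.0)²/(2·1.1²)) = 0.362675·exp(-0.02000) = 0.355493
Odds = (0.25/0.17) × (0.122614/0.355493) = 1.47059 × 0.344913 ≈ 0.507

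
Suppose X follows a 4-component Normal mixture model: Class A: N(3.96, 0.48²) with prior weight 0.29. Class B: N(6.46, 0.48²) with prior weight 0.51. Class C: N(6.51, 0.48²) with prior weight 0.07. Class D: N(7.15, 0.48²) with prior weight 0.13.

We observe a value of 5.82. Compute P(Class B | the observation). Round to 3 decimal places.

0.883

The responsibility of component k is π_k f_k(x) divided by Σ_j π_j f_j(x).
Evaluate each component's likelihood at the observed value:
  L_A = (1/(0.48·√(2π)))·exp(−(5.82−3.96)²/(2·0.48²)) = 0.831130·exp(-7.50781) = 0.000456108
  L_B = (1/(0.48·√(2π)))·exp(−(5.82−6.46)²/(2·0.48²)) = 0.831130·exp(-0.88889) = 0.341688
  L_C = (1/(0.48·√(2π)))·exp(−(5.82−6.51)²/(2·0.48²)) = 0.831130·exp(-1.03320) = 0.29577
  L_D = (1/(0.48·√(2π)))·exp(−(5.82−7.15)²/(2·0.48²)) = 0.831130·exp(-3.83876) = 0.0178862
Unnormalised posteriors:
  π_A·L_A = 0.29 × 0.000456108 = 0.000132271
  π_B·L_B = 0.51 × 0.341688 = 0.174261
  π_C·L_C = 0.07 × 0.29577 = 0.0207039
  π_D·L_D = 0.13 × 0.0178862 = 0.0023252
Marginal: 0.000132271 + 0.174261 + 0.0207039 + 0.0023252 = 0.197422
P(Class B | x) = 0.174261 / 0.197422 ≈ 0.883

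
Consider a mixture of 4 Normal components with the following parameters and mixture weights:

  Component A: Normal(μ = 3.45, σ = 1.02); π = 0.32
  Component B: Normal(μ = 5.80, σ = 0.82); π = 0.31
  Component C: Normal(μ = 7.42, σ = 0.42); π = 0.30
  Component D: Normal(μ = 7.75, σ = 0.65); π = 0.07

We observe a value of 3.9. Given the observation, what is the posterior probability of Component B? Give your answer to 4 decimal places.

0.0831

By Bayes' theorem, P(k | x) = π_k f_k(x) / Σ_j π_j f_j(x).
Normal densities:
  p_A = 0.35485
  p_B = 0.0332101
  p_C = 5.3108e-16
  p_D = 1.47861e-08
Unnormalised posteriors:
  π_A·p_A = 0.32 × 0.35485 = 0.113552
  π_B·p_B = 0.31 × 0.0332101 = 0.0102951
  π_C·p_C = 0.30 × 5.3108e-16 = 1.59324e-16
  π_D·p_D = 0.07 × 1.47861e-08 = 1.03503e-09
Denominator: 0.113552 + 0.0102951 + 1.59324e-16 + 1.03503e-09 = 0.123847
Responsibility of Component B: 0.0102951 / 0.123847 ≈ 0.0831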